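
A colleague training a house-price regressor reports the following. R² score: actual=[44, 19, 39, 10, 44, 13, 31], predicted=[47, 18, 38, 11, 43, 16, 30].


ȳ = 28.5714
SS_res = Σ(y-ŷ)² = 23
SS_tot = Σ(y-ȳ)² = 1269.71
R² = 1 - SS_res/SS_tot = 1 - 0.0181 = 0.9819

0.9819


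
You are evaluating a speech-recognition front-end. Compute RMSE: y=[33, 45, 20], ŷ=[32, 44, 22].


MSE = 6/3 = 2
RMSE = √(6/3) = 1.4142

1.4142


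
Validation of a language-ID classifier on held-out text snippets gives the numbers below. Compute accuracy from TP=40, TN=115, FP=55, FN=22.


Accuracy = (TP+TN)/(TP+TN+FP+FN)
= (40+115)/(232)
= 155/232 = 66.81%

66.81%


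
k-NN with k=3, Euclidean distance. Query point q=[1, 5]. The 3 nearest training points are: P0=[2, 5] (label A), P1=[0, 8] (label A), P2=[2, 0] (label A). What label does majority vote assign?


d(q,P0) = 1.0  (label A)
d(q,P1) = 3.1623  (label A)
d(q,P2) = 5.099  (label A)
Votes: A=3, B=0
Majority → A

A


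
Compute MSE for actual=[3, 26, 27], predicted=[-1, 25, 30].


Squared errors: (3+ 1)²=16, (26-25)²=1, (27-30)²=9
Sum = 26
MSE = 26/3 = 26/3

26/3


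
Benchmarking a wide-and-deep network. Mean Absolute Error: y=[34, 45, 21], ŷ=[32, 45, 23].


Absolute errors: |34-32|=2, |45-45|=0, |21-23|=2
Sum = 4
MAE = 4/3 = 4/3

4/3


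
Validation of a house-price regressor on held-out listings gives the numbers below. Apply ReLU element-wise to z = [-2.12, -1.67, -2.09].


ReLU(-2.12) = max(0, -2.12) = 0.0
ReLU(-1.67) = max(0, -1.67) = 0.0
ReLU(-2.09) = max(0, -2.09) = 0.0
result = [0.0, 0.0, 0.0]

[0.0, 0.0, 0.0]


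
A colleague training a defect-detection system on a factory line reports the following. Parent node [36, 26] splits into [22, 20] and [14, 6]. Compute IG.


Parent = [36, 26], H_parent = 0.9812
H_left = 0.9984 (n=42), H_right = 0.8813 (n=20)
H_children = (42/62)·0.9984 + (20/62)·0.8813 = 0.9606
IG = 0.9812 - 0.9606 = 0.0206

0.0206


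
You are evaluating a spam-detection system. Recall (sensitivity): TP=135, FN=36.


Recall = TP/(TP+FN)
= 135/(135+36)
= 135/171 = 78.95%

78.95%


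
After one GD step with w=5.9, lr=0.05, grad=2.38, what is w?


w_new = w - α·∇
= 5.9 - 0.05·2.38
= 5.9 - 0.119
= 5.781

5.781


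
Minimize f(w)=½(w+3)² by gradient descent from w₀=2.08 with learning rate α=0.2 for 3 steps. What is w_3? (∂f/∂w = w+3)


step 1: grad = 2.08+3 = 5.08; w = 2.08 - 0.2·(5.08) = 1.064
step 2: grad = 1.064+3 = 4.064; w = 1.064 - 0.2·(4.064) = 0.2512
step 3: grad = 0.2512+3 = 3.2512; w = 0.2512 - 0.2·(3.2512) = -0.39904

-0.39904


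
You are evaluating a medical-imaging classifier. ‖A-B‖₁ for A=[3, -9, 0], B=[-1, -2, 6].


d = |3+ 1| + |-9+ 2| + |0-6|
  = 4 + 7 + 6
  = 17

17


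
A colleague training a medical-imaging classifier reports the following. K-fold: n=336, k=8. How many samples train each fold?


Fold size = 336/8 = 42
Training per fold = 336 - 42 = 294

294


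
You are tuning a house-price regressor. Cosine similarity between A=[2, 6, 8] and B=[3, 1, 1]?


A·B = 2·3 + 6·1 + 8·1 = 20
‖A‖ = √104 = 10.198, ‖B‖ = √11 = 3.3166
cos = 20/(√104·√11) = 20/√1144 = 0.5913

0.5913


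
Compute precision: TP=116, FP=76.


Precision = TP/(TP+FP)
= 116/(116+76)
= 116/192 = 60.42%

60.42%


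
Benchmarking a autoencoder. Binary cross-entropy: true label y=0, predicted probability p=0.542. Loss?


BCE = -[y·ln(p) + (1-y)·ln(1-p)]
= -0 - 1·ln(1-0.542)
= -ln(0.458) = 0.7809

0.7809


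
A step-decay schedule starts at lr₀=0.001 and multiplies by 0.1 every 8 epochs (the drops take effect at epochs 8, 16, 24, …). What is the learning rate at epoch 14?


n_drops = ⌊14/8⌋ = 1
lr = 0.001·0.1^1 = 0.001·0.1 = 0.0001

0.0001


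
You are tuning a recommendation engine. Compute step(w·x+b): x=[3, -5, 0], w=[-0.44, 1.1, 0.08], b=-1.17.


z = (3)·(-0.44) + (-5)·(1.1) + (0)·(0.08) - 1.17
  = -7.99
step(z) = 0 (z<0)

0


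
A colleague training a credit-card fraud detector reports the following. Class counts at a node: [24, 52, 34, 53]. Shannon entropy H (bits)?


Probabilities: [24/163, 52/163, 34/163, 53/163] ≈ [0.1472, 0.319, 0.2086, 0.3252]
H = -((24/163)·log₂(24/163) + (52/163)·log₂(52/163) + (34/163)·log₂(34/163) + (53/163)·log₂(53/163))
  = 1.9315 bits

1.9315 bits


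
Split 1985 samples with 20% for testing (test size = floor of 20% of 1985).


Test = ⌊1985·20/100⌋ = 397
Train = 1985 - 397 = 1588

Train: 1588, Test: 397


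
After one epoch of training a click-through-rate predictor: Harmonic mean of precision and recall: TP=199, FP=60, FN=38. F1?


Precision = 199/259 = 0.7683
Recall = 199/237 = 0.8397
F1 = 2·P·R/(P+R) = 2·TP/(2·TP+FP+FN) = 398/(398+60+38) = 398/496 = 0.8024

0.8024


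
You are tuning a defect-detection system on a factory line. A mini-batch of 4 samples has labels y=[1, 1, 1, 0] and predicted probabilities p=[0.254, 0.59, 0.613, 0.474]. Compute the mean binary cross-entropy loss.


L[0] = -ln(0.254) = 1.3704
L[1] = -ln(0.59) = 0.5276
L[2] = -ln(0.613) = 0.4894
L[3] = -ln(1-0.474) = -ln(0.526) = 0.6425
mean = (1.3704 + 0.5276 + 0.4894 + 0.6425)/4 = 0.7575

0.7575


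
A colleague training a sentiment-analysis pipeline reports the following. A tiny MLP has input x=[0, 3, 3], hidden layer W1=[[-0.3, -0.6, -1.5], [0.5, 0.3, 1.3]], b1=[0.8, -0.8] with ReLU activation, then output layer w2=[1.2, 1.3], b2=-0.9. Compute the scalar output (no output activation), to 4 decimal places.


z1[0] = (-0.3)·(0) + (-0.6)·(3) + (-1.5)·(3) + 0.8 = -5.5
z1[1] = (0.5)·(0) + (0.3)·(3) + (1.3)·(3) - 0.8 = 4.0
h = ReLU(z1) = [0.0, 4.0]
output = (1.2)·(0.0) + (1.3)·(4.0) - 0.9 = 4.3

4.3


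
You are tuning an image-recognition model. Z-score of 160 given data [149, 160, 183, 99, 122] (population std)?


μ = 142.6, σ = 29.3298
z = (160 - 142.6)/29.3298 = 0.5933

0.5933


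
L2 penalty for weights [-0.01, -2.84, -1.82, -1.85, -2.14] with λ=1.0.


‖w‖₂² = (-0.01)² + (-2.84)² + (-1.82)² + (-1.85)² + (-2.14)²
     = 0.0001 + 8.0656 + 3.3124 + 3.4225 + 4.5796
     = 19.3802
λ·‖w‖₂² = 1.0·19.3802 = 19.3802

19.3802


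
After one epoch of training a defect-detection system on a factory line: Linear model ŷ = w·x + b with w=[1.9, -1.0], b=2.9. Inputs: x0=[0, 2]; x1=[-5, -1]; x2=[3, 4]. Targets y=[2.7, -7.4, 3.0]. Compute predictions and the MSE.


ŷ0 = (1.9)·(0) + (-1.0)·(2) + 2.9 = 0.9
ŷ1 = (1.9)·(-5) + (-1.0)·(-1) + 2.9 = -5.6
ŷ2 = (1.9)·(3) + (-1.0)·(4) + 2.9 = 4.6
errors² = [3.24, 3.24, 2.56]
MSE = 9.0400/3 = 3.0133

3.0133


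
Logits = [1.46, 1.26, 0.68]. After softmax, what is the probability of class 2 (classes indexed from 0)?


Exponentials: e^1.46=4.306, e^1.26=3.5254, e^0.68=1.9739
Sum = 9.8053
Softmax = [0.4391, 0.3595, 0.2013]
p[2] = 1.9739/9.8053 = 0.2013

0.2013


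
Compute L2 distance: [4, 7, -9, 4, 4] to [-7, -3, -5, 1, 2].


d = √((4+ 7)² + (7+ 3)² + (-9+ 5)² + (4-1)² + (4-2)²)
  = √(121 + 100 + 16 + 9 + 4)
  = √250 = 15.8114

15.8114


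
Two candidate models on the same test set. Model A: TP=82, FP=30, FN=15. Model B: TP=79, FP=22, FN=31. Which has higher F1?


Model A: P=82/112=0.7321, R=82/97=0.8454, F1=2PR/(P+R)=2TP/(2TP+FP+FN)=164/209=0.7847
Model B: P=79/101=0.7822, R=79/110=0.7182, F1=2PR/(P+R)=2TP/(2TP+FP+FN)=158/211=0.7488
0.7847 > 0.7488 → Model A

Model A


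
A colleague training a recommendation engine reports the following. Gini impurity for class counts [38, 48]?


Probabilities: [38/86, 48/86] ≈ [0.4419, 0.5581]
Σpᵢ² = (1444 + 2304)/86² = 3748/7396
Gini = 1 - Σpᵢ² = 1 - 3748/7396 = 0.4932

0.4932


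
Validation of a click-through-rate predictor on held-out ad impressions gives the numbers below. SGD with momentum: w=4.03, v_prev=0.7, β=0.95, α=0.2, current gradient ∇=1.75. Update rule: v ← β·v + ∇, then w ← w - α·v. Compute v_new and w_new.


v_new = 0.95·0.7 + 1.75 = 0.665 + 1.75 = 2.415
w_new = 4.03 - 0.2·2.415 = 4.03 - 0.483 = 3.547

v_new=2.415, w_new=3.547


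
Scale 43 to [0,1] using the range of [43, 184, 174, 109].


min=43, max=184
(43-43)/(184-43) = 0/141 = 0.0

0.0


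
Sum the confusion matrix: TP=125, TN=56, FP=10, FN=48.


Total = TP + TN + FP + FN
= 125 + 56 + 10 + 48
= 239
(Predicted positive: 135, predicted negative: 104)

239


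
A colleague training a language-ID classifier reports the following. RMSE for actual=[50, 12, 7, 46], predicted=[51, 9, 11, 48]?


MSE = 30/4 = 7.5
RMSE = √(30/4) = 2.7386

2.7386


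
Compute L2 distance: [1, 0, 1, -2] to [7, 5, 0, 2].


d = √((1-7)² + (0-5)² + (1-0)² + (-2-2)²)
  = √(36 + 25 + 1 + 16)
  = √78 = 8.8318

8.8318


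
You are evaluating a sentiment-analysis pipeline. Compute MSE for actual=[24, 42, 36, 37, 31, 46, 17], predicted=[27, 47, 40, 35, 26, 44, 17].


Squared errors: (24-27)²=9, (42-47)²=25, (36-40)²=16, (37-35)²=4, (31-26)²=25, (46-44)²=4, (17-17)²=0
Sum = 83
MSE = 83/7 = 83/7

83/7


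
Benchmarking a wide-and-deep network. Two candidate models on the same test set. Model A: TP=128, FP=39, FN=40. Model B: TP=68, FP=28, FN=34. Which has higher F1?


Model A: P=128/167=0.7665, R=128/168=0.7619, F1=2PR/(P+R)=2TP/(2TP+FP+FN)=256/335=0.7642
Model B: P=68/96=0.7083, R=68/102=0.6667, F1=2PR/(P+R)=2TP/(2TP+FP+FN)=136/198=0.6869
0.7642 > 0.6869 → Model A

Model A


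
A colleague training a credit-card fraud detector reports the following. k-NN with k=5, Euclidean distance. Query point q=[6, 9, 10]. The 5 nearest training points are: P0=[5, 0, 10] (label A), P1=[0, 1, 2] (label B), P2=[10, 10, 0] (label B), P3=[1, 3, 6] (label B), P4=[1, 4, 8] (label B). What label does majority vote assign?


d(q,P0) = 9.0554  (label A)
d(q,P1) = 12.8062  (label B)
d(q,P2) = 10.8167  (label B)
d(q,P3) = 8.775  (label B)
d(q,P4) = 7.3485  (label B)
Votes: A=1, B=4
Majority → B

B


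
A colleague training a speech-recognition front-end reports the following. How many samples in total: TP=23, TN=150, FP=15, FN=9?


Total = TP + TN + FP + FN
= 23 + 150 + 15 + 9
= 197
(Predicted positive: 38, predicted negative: 159)

197


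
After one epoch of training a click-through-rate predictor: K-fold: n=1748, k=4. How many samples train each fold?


Fold size = 1748/4 = 437
Training per fold = 1748 - 437 = 1311

1311


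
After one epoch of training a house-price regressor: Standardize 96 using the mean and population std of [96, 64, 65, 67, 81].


μ = 74.6, σ = 12.3386
z = (96 - 74.6)/12.3386 = 1.7344

1.7344


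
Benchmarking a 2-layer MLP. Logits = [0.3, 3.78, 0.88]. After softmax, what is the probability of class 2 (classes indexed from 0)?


Exponentials: e^0.3=1.3499, e^3.78=43.816, e^0.88=2.4109
Sum = 47.5768
Softmax = [0.0284, 0.921, 0.0507]
p[2] = 2.4109/47.5768 = 0.0507

0.0507


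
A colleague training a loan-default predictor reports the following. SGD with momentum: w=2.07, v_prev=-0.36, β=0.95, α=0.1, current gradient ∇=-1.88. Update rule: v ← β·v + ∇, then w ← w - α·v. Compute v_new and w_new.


v_new = 0.95·-0.36 - 1.88 = -0.342 - 1.88 = -2.222
w_new = 2.07 - 0.1·-2.222 = 2.07 + 0.2222 = 2.2922

v_new=-2.222, w_new=2.2922


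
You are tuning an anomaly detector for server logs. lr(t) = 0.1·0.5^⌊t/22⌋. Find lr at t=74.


n_drops = ⌊74/22⌋ = 3
lr = 0.1·0.5^3 = 0.1·0.125 = 0.0125

0.0125


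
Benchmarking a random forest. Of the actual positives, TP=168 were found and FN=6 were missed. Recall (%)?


Recall = TP/(TP+FN)
= 168/(168+6)
= 168/174 = 96.55%

96.55%


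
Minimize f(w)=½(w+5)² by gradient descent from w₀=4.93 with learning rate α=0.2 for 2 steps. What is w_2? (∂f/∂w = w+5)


step 1: grad = 4.93+5 = 9.93; w = 4.93 - 0.2·(9.93) = 2.944
step 2: grad = 2.944+5 = 7.944; w = 2.944 - 0.2·(7.944) = 1.3552

1.3552


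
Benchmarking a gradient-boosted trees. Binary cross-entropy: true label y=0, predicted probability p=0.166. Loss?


BCE = -[y·ln(p) + (1-y)·ln(1-p)]
= -0 - 1·ln(1-0.166)
= -ln(0.834) = 0.1815

0.1815


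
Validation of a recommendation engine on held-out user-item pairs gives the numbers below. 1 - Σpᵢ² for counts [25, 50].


Probabilities: [25/75, 50/75] ≈ [0.3333, 0.6667]
Σpᵢ² = (625 + 2500)/75² = 3125/5625
Gini = 1 - Σpᵢ² = 1 - 3125/5625 = 0.4444

0.4444


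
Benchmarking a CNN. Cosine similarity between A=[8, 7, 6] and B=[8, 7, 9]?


A·B = 8·8 + 7·7 + 6·9 = 167
‖A‖ = √149 = 12.2066, ‖B‖ = √194 = 13.9284
cos = 167/(√149·√194) = 167/√28906 = 0.9823

0.9823


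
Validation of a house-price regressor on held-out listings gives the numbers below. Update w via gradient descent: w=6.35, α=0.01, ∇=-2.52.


w_new = w - α·∇
= 6.35 - 0.01·-2.52
= 6.35 + 0.0252
= 6.3752

6.3752


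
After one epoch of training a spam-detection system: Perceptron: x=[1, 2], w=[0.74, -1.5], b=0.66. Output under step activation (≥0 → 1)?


z = (1)·(0.74) + (2)·(-1.5) + 0.66
  = -1.6
step(z) = 0 (z<0)

0


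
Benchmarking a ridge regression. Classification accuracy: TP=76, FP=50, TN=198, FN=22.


Accuracy = (TP+TN)/(TP+TN+FP+FN)
= (76+198)/(346)
= 274/346 = 79.19%

79.19%


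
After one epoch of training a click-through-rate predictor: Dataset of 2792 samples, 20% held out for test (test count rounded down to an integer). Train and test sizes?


Test = ⌊2792·20/100⌋ = 558
Train = 2792 - 558 = 2234

Train: 2234, Test: 558


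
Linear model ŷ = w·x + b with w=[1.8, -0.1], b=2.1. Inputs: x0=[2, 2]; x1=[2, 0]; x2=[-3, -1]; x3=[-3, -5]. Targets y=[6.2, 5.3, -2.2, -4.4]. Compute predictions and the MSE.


ŷ0 = (1.8)·(2) + (-0.1)·(2) + 2.1 = 5.5
ŷ1 = (1.8)·(2) + (-0.1)·(0) + 2.1 = 5.7
ŷ2 = (1.8)·(-3) + (-0.1)·(-1) + 2.1 = -3.2
ŷ3 = (1.8)·(-3) + (-0.1)·(-5) + 2.1 = -2.8
errors² = [0.49, 0.16, 1.0, 2.56]
MSE = 4.2100/4 = 1.0525

1.0525


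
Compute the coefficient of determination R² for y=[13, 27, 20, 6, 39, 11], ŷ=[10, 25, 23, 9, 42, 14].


ȳ = 19.3333
SS_res = Σ(y-ŷ)² = 49
SS_tot = Σ(y-ȳ)² = 733.33
R² = 1 - SS_res/SS_tot = 1 - 0.0668 = 0.9332

0.9332


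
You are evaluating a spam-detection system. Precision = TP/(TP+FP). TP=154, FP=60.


Precision = TP/(TP+FP)
= 154/(154+60)
= 154/214 = 71.96%

71.96%


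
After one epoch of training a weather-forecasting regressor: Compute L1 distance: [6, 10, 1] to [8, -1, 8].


d = |6-8| + |10+ 1| + |1-8|
  = 2 + 11 + 7
  = 20

20


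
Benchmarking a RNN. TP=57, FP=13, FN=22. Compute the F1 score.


Precision = 57/70 = 0.8143
Recall = 57/79 = 0.7215
F1 = 2·P·R/(P+R) = 2·TP/(2·TP+FP+FN) = 114/(114+13+22) = 114/149 = 0.7651

0.7651


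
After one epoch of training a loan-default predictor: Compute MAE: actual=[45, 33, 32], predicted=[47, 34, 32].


Absolute errors: |45-47|=2, |33-34|=1, |32-32|=0
Sum = 3
MAE = 3/3 = 1

1


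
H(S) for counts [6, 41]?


Probabilities: [6/47, 41/47] ≈ [0.1277, 0.8723]
H = -((6/47)·log₂(6/47) + (41/47)·log₂(41/47))
  = 0.551 bits

0.551 bits


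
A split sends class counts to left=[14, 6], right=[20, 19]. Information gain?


Parent = [34, 25], H_parent = 0.9831
H_left = 0.8813 (n=20), H_right = 0.9995 (n=39)
H_children = (20/59)·0.8813 + (39/59)·0.9995 = 0.9594
IG = 0.9831 - 0.9594 = 0.0237

0.0237


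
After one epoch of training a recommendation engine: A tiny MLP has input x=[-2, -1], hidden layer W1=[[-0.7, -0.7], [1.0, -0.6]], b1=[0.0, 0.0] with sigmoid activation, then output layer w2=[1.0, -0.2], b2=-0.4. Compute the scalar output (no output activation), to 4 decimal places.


z1[0] = (-0.7)·(-2) + (-0.7)·(-1) + 0.0 = 2.1
z1[1] = (1.0)·(-2) + (-0.6)·(-1) + 0.0 = -1.4
h = sigmoid(z1) = [0.8909, 0.1978]
output = (1.0)·(0.8909) + (-0.2)·(0.1978) - 0.4 = 0.4513

0.4513


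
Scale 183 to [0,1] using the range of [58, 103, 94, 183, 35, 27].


min=27, max=183
(183-27)/(183-27) = 156/156 = 1.0

1.0


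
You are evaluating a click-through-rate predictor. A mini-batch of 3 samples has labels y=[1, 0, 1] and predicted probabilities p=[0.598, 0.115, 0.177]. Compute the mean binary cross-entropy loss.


L[0] = -ln(0.598) = 0.5142
L[1] = -ln(1-0.115) = -ln(0.885) = 0.1222
L[2] = -ln(0.177) = 1.7316
mean = (0.5142 + 0.1222 + 1.7316)/3 = 0.7893

0.7893


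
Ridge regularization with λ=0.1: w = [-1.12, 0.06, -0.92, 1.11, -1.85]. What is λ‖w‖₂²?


‖w‖₂² = (-1.12)² + (0.06)² + (-0.92)² + (1.11)² + (-1.85)²
     = 1.2544 + 0.0036 + 0.8464 + 1.2321 + 3.4225
     = 6.759
λ·‖w‖₂² = 0.1·6.759 = 0.6759

0.6759


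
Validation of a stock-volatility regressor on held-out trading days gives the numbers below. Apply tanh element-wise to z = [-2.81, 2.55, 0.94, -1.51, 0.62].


tanh(-2.81) = -0.9928
tanh(2.55) = 0.9879
tanh(0.94) = 0.7352
tanh(-1.51) = -0.9069
tanh(0.62) = 0.5511
result = [-0.9928, 0.9879, 0.7352, -0.9069, 0.5511]

[-0.9928, 0.9879, 0.7352, -0.9069, 0.5511]


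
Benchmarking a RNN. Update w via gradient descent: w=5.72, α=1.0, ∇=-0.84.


w_new = w - α·∇
= 5.72 - 1.0·-0.84
= 5.72 + 0.84
= 6.56

6.56


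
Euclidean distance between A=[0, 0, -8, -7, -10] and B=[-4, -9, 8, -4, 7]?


d = √((0+ 4)² + (0+ 9)² + (-8-8)² + (-7+ 4)² + (-10-7)²)
  = √(16 + 81 + 256 + 9 + 289)
  = √651 = 25.5147

25.5147


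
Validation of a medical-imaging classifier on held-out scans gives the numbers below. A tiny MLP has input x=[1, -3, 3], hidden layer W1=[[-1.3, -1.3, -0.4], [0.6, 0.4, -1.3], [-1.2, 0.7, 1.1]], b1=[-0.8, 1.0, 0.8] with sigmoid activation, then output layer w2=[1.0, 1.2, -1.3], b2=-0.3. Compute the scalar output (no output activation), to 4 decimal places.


z1[0] = (-1.3)·(1) + (-1.3)·(-3) + (-0.4)·(3) - 0.8 = 0.6
z1[1] = (0.6)·(1) + (0.4)·(-3) + (-1.3)·(3) + 1.0 = -3.5
z1[2] = (-1.2)·(1) + (0.7)·(-3) + (1.1)·(3) + 0.8 = 0.8
h = sigmoid(z1) = [0.6457, 0.0293, 0.69]
output = (1.0)·(0.6457) + (1.2)·(0.0293) + (-1.3)·(0.69) - 0.3 = -0.5161

-0.5161


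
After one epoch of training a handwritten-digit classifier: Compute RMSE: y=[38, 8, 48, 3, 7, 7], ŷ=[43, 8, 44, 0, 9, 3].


MSE = 70/6 = 11.6667
RMSE = √(70/6) = 3.4157

3.4157


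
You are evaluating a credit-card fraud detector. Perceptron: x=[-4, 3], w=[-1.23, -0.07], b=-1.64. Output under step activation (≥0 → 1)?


z = (-4)·(-1.23) + (3)·(-0.07) - 1.64
  = 3.07
step(z) = 1 (z≥0)

1


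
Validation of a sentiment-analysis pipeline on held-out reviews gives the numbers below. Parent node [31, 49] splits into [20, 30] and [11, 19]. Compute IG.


Parent = [31, 49], H_parent = 0.9632
H_left = 0.971 (n=50), H_right = 0.9481 (n=30)
H_children = (50/80)·0.971 + (30/80)·0.9481 = 0.9624
IG = 0.9632 - 0.9624 = 0.0008

0.0008


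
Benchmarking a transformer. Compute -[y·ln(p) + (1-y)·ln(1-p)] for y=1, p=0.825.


BCE = -[y·ln(p) + (1-y)·ln(1-p)]
= -1·ln(0.825) - 0
= -ln(0.825) = 0.1924

0.1924


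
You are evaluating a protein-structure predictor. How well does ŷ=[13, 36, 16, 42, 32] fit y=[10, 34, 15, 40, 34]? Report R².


ȳ = 26.6
SS_res = Σ(y-ŷ)² = 22
SS_tot = Σ(y-ȳ)² = 699.2
R² = 1 - SS_res/SS_tot = 1 - 0.0315 = 0.9685

0.9685


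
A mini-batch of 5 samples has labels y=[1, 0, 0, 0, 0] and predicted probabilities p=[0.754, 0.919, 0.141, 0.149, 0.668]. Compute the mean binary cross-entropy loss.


L[0] = -ln(0.754) = 0.2824
L[1] = -ln(1-0.919) = -ln(0.081) = 2.5133
L[2] = -ln(1-0.141) = -ln(0.859) = 0.152
L[3] = -ln(1-0.149) = -ln(0.851) = 0.1613
L[4] = -ln(1-0.668) = -ln(0.332) = 1.1026
mean = (0.2824 + 2.5133 + 0.152 + 0.1613 + 1.1026)/5 = 0.8423

0.8423


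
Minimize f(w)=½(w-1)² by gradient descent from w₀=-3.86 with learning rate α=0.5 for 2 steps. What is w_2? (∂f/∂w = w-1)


step 1: grad = -3.86-1 = -4.86; w = -3.86 - 0.5·(-4.86) = -1.43
step 2: grad = -1.43-1 = -2.43; w = -1.43 - 0.5·(-2.43) = -0.215

-0.215


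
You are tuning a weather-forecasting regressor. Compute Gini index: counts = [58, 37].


Probabilities: [58/95, 37/95] ≈ [0.6105, 0.3895]
Σpᵢ² = (3364 + 1369)/95² = 4733/9025
Gini = 1 - Σpᵢ² = 1 - 4733/9025 = 0.4756

0.4756


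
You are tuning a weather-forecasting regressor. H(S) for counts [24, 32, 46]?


Probabilities: [24/102, 32/102, 46/102] ≈ [0.2353, 0.3137, 0.451]
H = -((24/102)·log₂(24/102) + (32/102)·log₂(32/102) + (46/102)·log₂(46/102))
  = 1.534 bits

1.534 bits


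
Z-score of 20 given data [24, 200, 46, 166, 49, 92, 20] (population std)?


μ = 85.2857, σ = 66.114
z = (20 - 85.2857)/66.114 = -0.9875

-0.9875


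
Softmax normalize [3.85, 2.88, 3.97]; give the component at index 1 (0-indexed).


Exponentials: e^3.85=46.9931, e^2.88=17.8143, e^3.97=52.9845
Sum = 117.7919
Softmax = [0.3989, 0.1512, 0.4498]
p[1] = 17.8143/117.7919 = 0.1512

0.1512


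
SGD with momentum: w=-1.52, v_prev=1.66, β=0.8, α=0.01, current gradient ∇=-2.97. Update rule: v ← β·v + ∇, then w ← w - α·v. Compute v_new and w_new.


v_new = 0.8·1.66 - 2.97 = 1.328 - 2.97 = -1.642
w_new = -1.52 - 0.01·-1.642 = -1.52 + 0.01642 = -1.50358

v_new=-1.642, w_new=-1.50358


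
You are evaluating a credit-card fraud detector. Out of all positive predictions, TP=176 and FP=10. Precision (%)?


Precision = TP/(TP+FP)
= 176/(176+10)
= 176/186 = 94.62%

94.62%


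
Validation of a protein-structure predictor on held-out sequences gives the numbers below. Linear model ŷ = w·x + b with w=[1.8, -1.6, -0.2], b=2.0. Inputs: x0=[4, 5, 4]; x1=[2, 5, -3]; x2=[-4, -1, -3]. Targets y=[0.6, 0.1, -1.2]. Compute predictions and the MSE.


ŷ0 = (1.8)·(4) + (-1.6)·(5) + (-0.2)·(4) + 2.0 = 0.4
ŷ1 = (1.8)·(2) + (-1.6)·(5) + (-0.2)·(-3) + 2.0 = -1.8
ŷ2 = (1.8)·(-4) + (-1.6)·(-1) + (-0.2)·(-3) + 2.0 = -3.0
errors² = [0.04, 3.61, 3.24]
MSE = 6.8900/3 = 2.2967

2.2967


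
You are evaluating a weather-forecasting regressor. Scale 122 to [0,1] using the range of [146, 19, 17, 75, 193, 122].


min=17, max=193
(122-17)/(193-17) = 105/176 = 0.5966

0.5966


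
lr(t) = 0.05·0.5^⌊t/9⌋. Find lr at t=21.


n_drops = ⌊21/9⌋ = 2
lr = 0.05·0.5^2 = 0.05·0.25 = 0.0125

0.0125


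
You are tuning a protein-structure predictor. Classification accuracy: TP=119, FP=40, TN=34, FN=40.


Accuracy = (TP+TN)/(TP+TN+FP+FN)
= (119+34)/(233)
= 153/233 = 65.67%

65.67%


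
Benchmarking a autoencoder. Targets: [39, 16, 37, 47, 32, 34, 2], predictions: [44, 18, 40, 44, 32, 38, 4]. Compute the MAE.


Absolute errors: |39-44|=5, |16-18|=2, |37-40|=3, |47-44|=3, |32-32|=0, |34-38|=4, |2-4|=2
Sum = 19
MAE = 19/7 = 19/7

19/7


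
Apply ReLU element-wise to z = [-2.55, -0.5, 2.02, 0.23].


ReLU(-2.55) = max(0, -2.55) = 0.0
ReLU(-0.5) = max(0, -0.5) = 0.0
ReLU(2.02) = max(0, 2.02) = 2.02
ReLU(0.23) = max(0, 0.23) = 0.23
result = [0.0, 0.0, 2.02, 0.23]

[0.0, 0.0, 2.02, 0.23]


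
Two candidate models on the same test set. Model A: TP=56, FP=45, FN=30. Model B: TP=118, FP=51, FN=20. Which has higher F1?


Model A: P=56/101=0.5545, R=56/86=0.6512, F1=2PR/(P+R)=2TP/(2TP+FP+FN)=112/187=0.5989
Model B: P=118/169=0.6982, R=118/138=0.8551, F1=2PR/(P+R)=2TP/(2TP+FP+FN)=236/307=0.7687
0.5989 < 0.7687 → Model B

Model B


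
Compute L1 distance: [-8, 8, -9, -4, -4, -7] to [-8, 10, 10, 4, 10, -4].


d = |-8+ 8| + |8-10| + |-9-10| + |-4-4| + |-4-10| + |-7+ 4|
  = 0 + 2 + 19 + 8 + 14 + 3
  = 46

46


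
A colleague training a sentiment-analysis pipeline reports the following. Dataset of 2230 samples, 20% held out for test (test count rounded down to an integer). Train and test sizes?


Test = ⌊2230·20/100⌋ = 446
Train = 2230 - 446 = 1784

Train: 1784, Test: 446


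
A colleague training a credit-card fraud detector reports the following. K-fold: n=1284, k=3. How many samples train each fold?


Fold size = 1284/3 = 428
Training per fold = 1284 - 428 = 856

856


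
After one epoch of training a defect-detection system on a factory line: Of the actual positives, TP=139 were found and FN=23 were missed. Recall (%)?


Recall = TP/(TP+FN)
= 139/(139+23)
= 139/162 = 85.8%

85.8%


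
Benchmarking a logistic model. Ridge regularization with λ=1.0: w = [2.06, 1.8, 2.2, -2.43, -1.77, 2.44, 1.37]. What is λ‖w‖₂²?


‖w‖₂² = (2.06)² + (1.8)² + (2.2)² + (-2.43)² + (-1.77)² + (2.44)² + (1.37)²
     = 4.2436 + 3.24 + 4.84 + 5.9049 + 3.1329 + 5.9536 + 1.8769
     = 29.1919
λ·‖w‖₂² = 1.0·29.1919 = 29.1919

29.1919


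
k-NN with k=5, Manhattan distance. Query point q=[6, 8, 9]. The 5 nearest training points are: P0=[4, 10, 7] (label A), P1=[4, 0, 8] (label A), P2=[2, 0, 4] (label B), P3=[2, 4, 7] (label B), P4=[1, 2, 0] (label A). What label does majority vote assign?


d(q,P0) = 6  (label A)
d(q,P1) = 11  (label A)
d(q,P2) = 17  (label B)
d(q,P3) = 10  (label B)
d(q,P4) = 20  (label A)
Votes: A=3, B=2
Majority → A

A


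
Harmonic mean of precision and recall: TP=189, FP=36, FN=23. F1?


Precision = 189/225 = 0.84
Recall = 189/212 = 0.8915
F1 = 2·P·R/(P+R) = 2·TP/(2·TP+FP+FN) = 378/(378+36+23) = 378/437 = 0.865

0.865


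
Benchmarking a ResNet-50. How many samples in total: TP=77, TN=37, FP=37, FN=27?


Total = TP + TN + FP + FN
= 77 + 37 + 37 + 27
= 178
(Predicted positive: 114, predicted negative: 64)

178


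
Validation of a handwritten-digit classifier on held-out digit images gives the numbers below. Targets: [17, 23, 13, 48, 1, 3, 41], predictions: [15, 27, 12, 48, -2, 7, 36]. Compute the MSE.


Squared errors: (17-15)²=4, (23-27)²=16, (13-12)²=1, (48-48)²=0, (1+ 2)²=9, (3-7)²=16, (41-36)²=25
Sum = 71
MSE = 71/7 = 71/7

71/7


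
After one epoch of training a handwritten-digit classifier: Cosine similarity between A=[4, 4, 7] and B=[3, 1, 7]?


A·B = 4·3 + 4·1 + 7·7 = 65
‖A‖ = √81 = 9, ‖B‖ = √59 = 7.6811
cos = 65/(√81·√59) = 65/√4779 = 0.9403

0.9403


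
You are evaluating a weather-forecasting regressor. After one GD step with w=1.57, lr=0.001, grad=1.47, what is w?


w_new = w - α·∇
= 1.57 - 0.001·1.47
= 1.57 - 0.00147
= 1.56853

1.56853


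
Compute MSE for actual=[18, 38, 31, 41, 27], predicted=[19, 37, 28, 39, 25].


Squared errors: (18-19)²=1, (38-37)²=1, (31-28)²=9, (41-39)²=4, (27-25)²=4
Sum = 19
MSE = 19/5 = 19/5

19/5


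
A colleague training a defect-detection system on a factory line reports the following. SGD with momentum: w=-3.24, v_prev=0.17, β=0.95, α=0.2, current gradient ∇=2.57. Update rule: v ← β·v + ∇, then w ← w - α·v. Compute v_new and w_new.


v_new = 0.95·0.17 + 2.57 = 0.1615 + 2.57 = 2.7315
w_new = -3.24 - 0.2·2.7315 = -3.24 - 0.5463 = -3.7863

v_new=2.7315, w_new=-3.7863


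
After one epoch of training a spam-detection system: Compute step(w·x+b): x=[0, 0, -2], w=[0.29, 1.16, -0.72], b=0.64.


z = (0)·(0.29) + (0)·(1.16) + (-2)·(-0.72) + 0.64
  = 2.08
step(z) = 1 (z≥0)

1


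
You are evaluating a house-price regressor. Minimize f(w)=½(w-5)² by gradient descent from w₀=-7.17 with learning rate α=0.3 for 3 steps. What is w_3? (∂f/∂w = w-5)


step 1: grad = -7.17-5 = -12.17; w = -7.17 - 0.3·(-12.17) = -3.519
step 2: grad = -3.519-5 = -8.519; w = -3.519 - 0.3·(-8.519) = -0.9633
step 3: grad = -0.9633-5 = -5.9633; w = -0.9633 - 0.3·(-5.9633) = 0.82569

0.82569


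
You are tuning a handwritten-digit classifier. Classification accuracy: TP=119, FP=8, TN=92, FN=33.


Accuracy = (TP+TN)/(TP+TN+FP+FN)
= (119+92)/(252)
= 211/252 = 83.73%

83.73%


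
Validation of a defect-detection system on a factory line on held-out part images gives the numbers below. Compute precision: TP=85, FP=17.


Precision = TP/(TP+FP)
= 85/(85+17)
= 85/102 = 83.33%

83.33%


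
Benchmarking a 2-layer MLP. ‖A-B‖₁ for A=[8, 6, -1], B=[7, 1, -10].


d = |8-7| + |6-1| + |-1+ 10|
  = 1 + 5 + 9
  = 15

15


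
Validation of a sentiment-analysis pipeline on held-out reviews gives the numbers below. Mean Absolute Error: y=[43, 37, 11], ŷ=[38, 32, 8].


Absolute errors: |43-38|=5, |37-32|=5, |11-8|=3
Sum = 13
MAE = 13/3 = 13/3

13/3


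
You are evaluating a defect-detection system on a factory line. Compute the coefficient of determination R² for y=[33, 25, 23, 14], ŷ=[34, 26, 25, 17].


ȳ = 23.75
SS_res = Σ(y-ŷ)² = 15
SS_tot = Σ(y-ȳ)² = 182.75
R² = 1 - SS_res/SS_tot = 1 - 0.0821 = 0.9179

0.9179


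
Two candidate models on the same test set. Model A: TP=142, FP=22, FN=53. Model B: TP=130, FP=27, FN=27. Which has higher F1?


Model A: P=142/164=0.8659, R=142/195=0.7282, F1=2PR/(P+R)=2TP/(2TP+FP+FN)=284/359=0.7911
Model B: P=130/157=0.828, R=130/157=0.828, F1=2PR/(P+R)=2TP/(2TP+FP+FN)=260/314=0.828
0.7911 < 0.828 → Model B

Model B


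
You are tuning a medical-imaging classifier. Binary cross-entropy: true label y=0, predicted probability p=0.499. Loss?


BCE = -[y·ln(p) + (1-y)·ln(1-p)]
= -0 - 1·ln(1-0.499)
= -ln(0.501) = 0.6911

0.6911


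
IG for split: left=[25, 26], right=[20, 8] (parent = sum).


Parent = [45, 34], H_parent = 0.986
H_left = 0.9997 (n=51), H_right = 0.8631 (n=28)
H_children = (51/79)·0.9997 + (28/79)·0.8631 = 0.9513
IG = 0.986 - 0.9513 = 0.0347

0.0347


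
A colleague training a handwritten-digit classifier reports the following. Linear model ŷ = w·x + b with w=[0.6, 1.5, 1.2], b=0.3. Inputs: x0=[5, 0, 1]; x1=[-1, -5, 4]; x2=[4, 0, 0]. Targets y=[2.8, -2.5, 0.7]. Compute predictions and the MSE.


ŷ0 = (0.6)·(5) + (1.5)·(0) + (1.2)·(1) + 0.3 = 4.5
ŷ1 = (0.6)·(-1) + (1.5)·(-5) + (1.2)·(4) + 0.3 = -3.0
ŷ2 = (0.6)·(4) + (1.5)·(0) + (1.2)·(0) + 0.3 = 2.7
errors² = [2.89, 0.25, 4.0]
MSE = 7.1400/3 = 2.38

2.38


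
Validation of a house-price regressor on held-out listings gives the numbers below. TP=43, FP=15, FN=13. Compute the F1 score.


Precision = 43/58 = 0.7414
Recall = 43/56 = 0.7679
F1 = 2·P·R/(P+R) = 2·TP/(2·TP+FP+FN) = 86/(86+15+13) = 86/114 = 0.7544

0.7544


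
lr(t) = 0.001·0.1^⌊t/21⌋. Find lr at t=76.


n_drops = ⌊76/21⌋ = 3
lr = 0.001·0.1^3 = 0.001·0.001 = 0.000001

0.000001


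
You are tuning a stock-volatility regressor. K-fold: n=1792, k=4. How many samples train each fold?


Fold size = 1792/4 = 448
Training per fold = 1792 - 448 = 1344

1344


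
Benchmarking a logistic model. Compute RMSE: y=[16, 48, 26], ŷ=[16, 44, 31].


MSE = 41/3 = 13.6667
RMSE = √(41/3) = 3.6968

3.6968


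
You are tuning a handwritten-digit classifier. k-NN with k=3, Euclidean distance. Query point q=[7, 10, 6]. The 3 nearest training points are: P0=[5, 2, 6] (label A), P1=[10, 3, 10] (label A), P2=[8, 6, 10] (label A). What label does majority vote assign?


d(q,P0) = 8.2462  (label A)
d(q,P1) = 8.6023  (label A)
d(q,P2) = 5.7446  (label A)
Votes: A=3, B=0
Majority → A

A


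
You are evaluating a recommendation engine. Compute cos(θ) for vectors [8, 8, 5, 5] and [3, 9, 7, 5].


A·B = 8·3 + 8·9 + 5·7 + 5·5 = 156
‖A‖ = √178 = 13.3417, ‖B‖ = √164 = 12.8062
cos = 156/(√178·√164) = 156/√29192 = 0.913

0.913


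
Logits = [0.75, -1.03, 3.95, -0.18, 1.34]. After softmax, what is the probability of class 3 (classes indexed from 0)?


Exponentials: e^0.75=2.117, e^-1.03=0.357, e^3.95=51.9354, e^-0.18=0.8353, e^1.34=3.819
Sum = 59.0637
Softmax = [0.0358, 0.006, 0.8793, 0.0141, 0.0647]
p[3] = 0.8353/59.0637 = 0.0141

0.0141


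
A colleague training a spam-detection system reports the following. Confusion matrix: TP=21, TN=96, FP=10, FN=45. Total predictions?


Total = TP + TN + FP + FN
= 21 + 96 + 10 + 45
= 172
(Predicted positive: 31, predicted negative: 141)

172


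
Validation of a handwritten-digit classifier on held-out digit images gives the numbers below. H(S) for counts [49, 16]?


Probabilities: [49/65, 16/65] ≈ [0.7538, 0.2462]
H = -((49/65)·log₂(49/65) + (16/65)·log₂(16/65))
  = 0.8051 bits

0.8051 bits


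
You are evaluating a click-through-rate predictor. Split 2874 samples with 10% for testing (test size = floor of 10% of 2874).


Test = ⌊2874·10/100⌋ = 287
Train = 2874 - 287 = 2587

Train: 2587, Test: 287


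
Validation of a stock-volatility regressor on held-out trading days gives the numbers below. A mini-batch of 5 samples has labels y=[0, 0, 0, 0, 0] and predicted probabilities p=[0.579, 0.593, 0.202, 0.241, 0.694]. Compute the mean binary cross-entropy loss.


L[0] = -ln(1-0.579) = -ln(0.421) = 0.8651
L[1] = -ln(1-0.593) = -ln(0.407) = 0.8989
L[2] = -ln(1-0.202) = -ln(0.798) = 0.2256
L[3] = -ln(1-0.241) = -ln(0.759) = 0.2758
L[4] = -ln(1-0.694) = -ln(0.306) = 1.1842
mean = (0.8651 + 0.8989 + 0.2256 + 0.2758 + 1.1842)/5 = 0.6899

0.6899


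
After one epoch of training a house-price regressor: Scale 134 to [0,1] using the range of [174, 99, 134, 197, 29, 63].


min=29, max=197
(134-29)/(197-29) = 105/168 = 0.625

0.625


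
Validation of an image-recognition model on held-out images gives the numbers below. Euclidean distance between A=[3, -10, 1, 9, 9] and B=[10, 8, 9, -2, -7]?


d = √((3-10)² + (-10-8)² + (1-9)² + (9+ 2)² + (9+ 7)²)
  = √(49 + 324 + 64 + 121 + 256)
  = √814 = 28.5307

28.5307


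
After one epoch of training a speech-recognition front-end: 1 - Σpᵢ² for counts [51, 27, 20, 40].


Probabilities: [51/138, 27/138, 20/138, 40/138] ≈ [0.3696, 0.1957, 0.1449, 0.2899]
Σpᵢ² = (2601 + 729 + 400 + 1600)/138² = 5330/19044
Gini = 1 - Σpᵢ² = 1 - 5330/19044 = 0.7201

0.7201


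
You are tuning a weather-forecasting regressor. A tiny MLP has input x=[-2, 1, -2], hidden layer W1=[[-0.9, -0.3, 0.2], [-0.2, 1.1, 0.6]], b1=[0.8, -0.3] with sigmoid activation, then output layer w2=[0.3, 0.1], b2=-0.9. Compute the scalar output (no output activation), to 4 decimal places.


z1[0] = (-0.9)·(-2) + (-0.3)·(1) + (0.2)·(-2) + 0.8 = 1.9
z1[1] = (-0.2)·(-2) + (1.1)·(1) + (0.6)·(-2) - 0.3 = 0.0
h = sigmoid(z1) = [0.8699, 0.5]
output = (0.3)·(0.8699) + (0.1)·(0.5) - 0.9 = -0.589

-0.589


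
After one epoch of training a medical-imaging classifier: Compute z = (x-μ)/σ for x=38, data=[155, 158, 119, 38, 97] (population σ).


μ = 113.4, σ = 44.0572
z = (38 - 113.4)/44.0572 = -1.7114

-1.7114


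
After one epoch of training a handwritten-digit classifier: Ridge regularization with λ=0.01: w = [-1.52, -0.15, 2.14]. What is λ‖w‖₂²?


‖w‖₂² = (-1.52)² + (-0.15)² + (2.14)²
     = 2.3104 + 0.0225 + 4.5796
     = 6.9125
λ·‖w‖₂² = 0.01·6.9125 = 0.069125

0.069125


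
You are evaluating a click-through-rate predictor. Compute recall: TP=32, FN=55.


Recall = TP/(TP+FN)
= 32/(32+55)
= 32/87 = 36.78%

36.78%


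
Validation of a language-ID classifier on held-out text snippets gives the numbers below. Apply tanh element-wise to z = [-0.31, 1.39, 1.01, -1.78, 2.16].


tanh(-0.31) = -0.3004
tanh(1.39) = 0.8832
tanh(1.01) = 0.7658
tanh(-1.78) = -0.9447
tanh(2.16) = 0.9737
result = [-0.3004, 0.8832, 0.7658, -0.9447, 0.9737]

[-0.3004, 0.8832, 0.7658, -0.9447, 0.9737]


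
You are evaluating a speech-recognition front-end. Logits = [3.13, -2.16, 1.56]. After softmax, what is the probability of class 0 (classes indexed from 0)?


Exponentials: e^3.13=22.874, e^-2.16=0.1153, e^1.56=4.7588
Sum = 27.7481
Softmax = [0.8243, 0.0042, 0.1715]
p[0] = 22.874/27.7481 = 0.8243

0.8243


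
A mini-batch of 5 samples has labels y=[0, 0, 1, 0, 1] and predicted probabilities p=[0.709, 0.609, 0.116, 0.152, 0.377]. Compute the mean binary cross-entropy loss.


L[0] = -ln(1-0.709) = -ln(0.291) = 1.2344
L[1] = -ln(1-0.609) = -ln(0.391) = 0.939
L[2] = -ln(0.116) = 2.1542
L[3] = -ln(1-0.152) = -ln(0.848) = 0.1649
L[4] = -ln(0.377) = 0.9755
mean = (1.2344 + 0.939 + 2.1542 + 0.1649 + 0.9755)/5 = 1.0936

1.0936


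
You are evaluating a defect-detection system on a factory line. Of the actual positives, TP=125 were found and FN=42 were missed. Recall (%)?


Recall = TP/(TP+FN)
= 125/(125+42)
= 125/167 = 74.85%

74.85%


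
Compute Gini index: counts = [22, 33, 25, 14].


Probabilities: [22/94, 33/94, 25/94, 14/94] ≈ [0.234, 0.3511, 0.266, 0.1489]
Σpᵢ² = (484 + 1089 + 625 + 196)/94² = 2394/8836
Gini = 1 - Σpᵢ² = 1 - 2394/8836 = 0.7291

0.7291


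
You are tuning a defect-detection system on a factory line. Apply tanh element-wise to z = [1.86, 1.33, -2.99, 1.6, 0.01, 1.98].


tanh(1.86) = 0.9527
tanh(1.33) = 0.8692
tanh(-2.99) = -0.995
tanh(1.6) = 0.9217
tanh(0.01) = 0.01
tanh(1.98) = 0.9626
result = [0.9527, 0.8692, -0.995, 0.9217, 0.01, 0.9626]

[0.9527, 0.8692, -0.995, 0.9217, 0.01, 0.9626]


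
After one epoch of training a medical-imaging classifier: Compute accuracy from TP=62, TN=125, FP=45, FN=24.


Accuracy = (TP+TN)/(TP+TN+FP+FN)
= (62+125)/(256)
= 187/256 = 73.05%

73.05%


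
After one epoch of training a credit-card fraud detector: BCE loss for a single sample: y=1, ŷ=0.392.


BCE = -[y·ln(p) + (1-y)·ln(1-p)]
= -1·ln(0.392) - 0
= -ln(0.392) = 0.9365

0.9365


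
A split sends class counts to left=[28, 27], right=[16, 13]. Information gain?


Parent = [44, 40], H_parent = 0.9984
H_left = 0.9998 (n=55), H_right = 0.9923 (n=29)
H_children = (55/84)·0.9998 + (29/84)·0.9923 = 0.9972
IG = 0.9984 - 0.9972 = 0.0012

0.0012


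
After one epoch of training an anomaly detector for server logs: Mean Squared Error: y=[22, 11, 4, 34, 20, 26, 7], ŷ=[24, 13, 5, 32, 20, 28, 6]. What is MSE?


Squared errors: (22-24)²=4, (11-13)²=4, (4-5)²=1, (34-32)²=4, (20-20)²=0, (26-28)²=4, (7-6)²=1
Sum = 18
MSE = 18/7 = 18/7

18/7


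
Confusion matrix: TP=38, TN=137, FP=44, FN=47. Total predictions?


Total = TP + TN + FP + FN
= 38 + 137 + 44 + 47
= 266
(Predicted positive: 82, predicted negative: 184)

266


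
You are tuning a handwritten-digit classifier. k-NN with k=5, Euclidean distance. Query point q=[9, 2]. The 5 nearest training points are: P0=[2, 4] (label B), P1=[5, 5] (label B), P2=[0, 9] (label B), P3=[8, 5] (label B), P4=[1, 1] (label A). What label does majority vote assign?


d(q,P0) = 7.2801  (label B)
d(q,P1) = 5.0  (label B)
d(q,P2) = 11.4018  (label B)
d(q,P3) = 3.1623  (label B)
d(q,P4) = 8.0623  (label A)
Votes: A=1, B=4
Majority → B

B


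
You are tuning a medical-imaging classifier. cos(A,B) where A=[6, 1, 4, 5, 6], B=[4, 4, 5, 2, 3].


A·B = 6·4 + 1·4 + 4·5 + 5·2 + 6·3 = 76
‖A‖ = √114 = 10.6771, ‖B‖ = √70 = 8.3666
cos = 76/(√114·√70) = 76/√7980 = 0.8508

0.8508


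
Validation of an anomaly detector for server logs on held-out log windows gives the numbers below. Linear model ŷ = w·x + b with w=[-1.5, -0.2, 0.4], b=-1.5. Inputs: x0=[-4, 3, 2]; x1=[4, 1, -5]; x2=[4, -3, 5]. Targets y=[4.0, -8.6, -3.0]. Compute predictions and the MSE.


ŷ0 = (-1.5)·(-4) + (-0.2)·(3) + (0.4)·(2) - 1.5 = 4.7
ŷ1 = (-1.5)·(4) + (-0.2)·(1) + (0.4)·(-5) - 1.5 = -9.7
ŷ2 = (-1.5)·(4) + (-0.2)·(-3) + (0.4)·(5) - 1.5 = -4.9
errors² = [0.49, 1.21, 3.61]
MSE = 5.3100/3 = 1.77

1.77


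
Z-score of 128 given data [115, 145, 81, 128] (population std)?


μ = 117.25, σ = 23.4774
z = (128 - 117.25)/23.4774 = 0.4579

0.4579


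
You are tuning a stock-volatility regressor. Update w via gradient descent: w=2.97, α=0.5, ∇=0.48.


w_new = w - α·∇
= 2.97 - 0.5·0.48
= 2.97 - 0.24
= 2.73

2.73


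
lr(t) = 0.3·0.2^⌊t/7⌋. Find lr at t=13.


n_drops = ⌊13/7⌋ = 1
lr = 0.3·0.2^1 = 0.3·0.2 = 0.06

0.06


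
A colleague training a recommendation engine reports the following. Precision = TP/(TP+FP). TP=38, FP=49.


Precision = TP/(TP+FP)
= 38/(38+49)
= 38/87 = 43.68%

43.68%
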